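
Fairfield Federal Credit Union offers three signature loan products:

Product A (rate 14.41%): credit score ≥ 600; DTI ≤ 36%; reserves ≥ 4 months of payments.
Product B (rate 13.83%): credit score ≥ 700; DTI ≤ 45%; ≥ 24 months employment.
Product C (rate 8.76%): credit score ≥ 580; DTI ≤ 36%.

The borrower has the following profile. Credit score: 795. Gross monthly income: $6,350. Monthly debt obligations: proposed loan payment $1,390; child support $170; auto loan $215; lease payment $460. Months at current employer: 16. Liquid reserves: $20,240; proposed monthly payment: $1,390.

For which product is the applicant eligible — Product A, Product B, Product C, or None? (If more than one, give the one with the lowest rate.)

Total debts = (1,390 + 170 + 215 + 460) = 2,235; DTI = 2,235/6,350 = 35.2%.
Reserves = 20,240/1,390 = 14.6 months.
Product A: score 795 ≥ 600; DTI 35.2% ≤ 36%; reserves 14.6 ≥ 4 mo → qualifies.
Product B: score 795 ≥ 700; DTI 35.2% ≤ 45%; employment 16 < 24 mo → does not qualify.
Product C: score 795 ≥ 580; DTI 35.2% ≤ 36% → qualifies.
Qualifying: Product A, Product C. Lowest rate is 8.76% → Product C.

Product C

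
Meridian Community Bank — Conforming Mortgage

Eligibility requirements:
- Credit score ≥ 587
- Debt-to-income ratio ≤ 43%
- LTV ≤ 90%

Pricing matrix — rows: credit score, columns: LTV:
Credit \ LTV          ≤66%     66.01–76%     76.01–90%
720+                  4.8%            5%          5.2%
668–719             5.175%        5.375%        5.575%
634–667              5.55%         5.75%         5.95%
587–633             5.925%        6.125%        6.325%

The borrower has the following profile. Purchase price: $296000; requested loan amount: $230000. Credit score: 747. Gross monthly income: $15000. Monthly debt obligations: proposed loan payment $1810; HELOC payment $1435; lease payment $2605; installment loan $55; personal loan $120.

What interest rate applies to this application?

Credit score 747 ≥ 587; Total monthly debts = (1,810 + 1,435 + 2,605 + 55 + 120) = 6,025. DTI = 6,025/15,000 = 40.2% ≤ 43%
LTV: 230,000 ÷ 296,000 = 77.7%, within 90% cap
Credit 747 → row 720+; LTV 77.7% → column 76.01–90%. Grid cell → 5.2%.

5.2%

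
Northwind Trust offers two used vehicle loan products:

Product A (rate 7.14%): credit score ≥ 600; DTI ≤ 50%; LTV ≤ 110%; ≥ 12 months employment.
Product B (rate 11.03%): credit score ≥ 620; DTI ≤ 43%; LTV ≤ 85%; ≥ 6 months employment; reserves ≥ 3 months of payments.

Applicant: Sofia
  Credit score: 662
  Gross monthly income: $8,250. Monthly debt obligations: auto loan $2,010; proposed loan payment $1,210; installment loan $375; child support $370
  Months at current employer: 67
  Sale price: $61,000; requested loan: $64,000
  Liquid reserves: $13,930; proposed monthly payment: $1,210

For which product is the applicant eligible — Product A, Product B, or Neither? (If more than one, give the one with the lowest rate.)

Total debts = (2,010 + 1,210 + 375 + 370) = 3,965; DTI = 3,965/8,250 = 48.1%.
LTV = 64,000/61,000 = 104.9%.
Reserves = 13,930/1,210 = 11.5 months.
Product A: score 662 ≥ 600; DTI 48.1% ≤ 50%; LTV 104.9% ≤ 110%; employment 67 ≥ 12 mo → qualifies.
Product B: score 662 ≥ 620; DTI 48.1% > 43%; LTV 104.9% > 85%; employment 67 ≥ 6 mo; reserves 11.5 ≥ 3 mo → does not qualify.

Product A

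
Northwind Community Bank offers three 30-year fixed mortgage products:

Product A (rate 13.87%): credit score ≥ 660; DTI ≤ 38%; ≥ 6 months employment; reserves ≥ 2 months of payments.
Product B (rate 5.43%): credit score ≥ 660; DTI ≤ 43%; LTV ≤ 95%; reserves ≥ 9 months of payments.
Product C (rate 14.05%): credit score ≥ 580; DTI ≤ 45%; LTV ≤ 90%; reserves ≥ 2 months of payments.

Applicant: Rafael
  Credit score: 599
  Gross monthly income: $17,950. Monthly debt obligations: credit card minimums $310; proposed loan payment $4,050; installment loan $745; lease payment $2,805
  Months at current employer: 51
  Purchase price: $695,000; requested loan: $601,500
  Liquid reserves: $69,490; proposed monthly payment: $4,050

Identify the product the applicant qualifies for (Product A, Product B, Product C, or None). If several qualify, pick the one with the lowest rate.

Total debts = (310 + 4,050 + 745 + 2,805) = 7,910; DTI = 7,910/17,950 = 44.1%.
LTV = 601,500/695,000 = 86.5%.
Reserves = 69,490/4,050 = 17.2 months.
Product A: score 599 < 660; DTI 44.1% > 38%; employment 51 ≥ 6 mo; reserves 17.2 ≥ 2 mo → does not qualify.
Product B: score 599 < 660; DTI 44.1% > 43%; LTV 86.5% ≤ 95%; reserves 17.2 ≥ 9 mo → does not qualify.
Product C: score 599 ≥ 580; DTI 44.1% ≤ 45%; LTV 86.5% ≤ 90%; reserves 17.2 ≥ 2 mo → qualifies.

Product C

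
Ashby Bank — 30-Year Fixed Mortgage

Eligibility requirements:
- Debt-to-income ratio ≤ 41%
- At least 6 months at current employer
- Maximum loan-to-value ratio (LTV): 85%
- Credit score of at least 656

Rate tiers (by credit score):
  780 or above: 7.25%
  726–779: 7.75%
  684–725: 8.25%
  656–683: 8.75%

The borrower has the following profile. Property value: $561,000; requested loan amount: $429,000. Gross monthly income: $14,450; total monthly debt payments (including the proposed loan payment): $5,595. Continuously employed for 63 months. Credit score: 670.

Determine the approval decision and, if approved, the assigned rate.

Approved at 8.75%

Credit score 670 ≥ 656 (meets minimum)
Employment 63 ≥ 6 months
Loan-to-value = 429,000/561,000 = 76.5% — pass (85% max)
DTI: 5,595 ÷ 14,450 = 38.7%, within the 41% cap
All requirements met. Score 670 falls in the 656–683 tier → 8.75%.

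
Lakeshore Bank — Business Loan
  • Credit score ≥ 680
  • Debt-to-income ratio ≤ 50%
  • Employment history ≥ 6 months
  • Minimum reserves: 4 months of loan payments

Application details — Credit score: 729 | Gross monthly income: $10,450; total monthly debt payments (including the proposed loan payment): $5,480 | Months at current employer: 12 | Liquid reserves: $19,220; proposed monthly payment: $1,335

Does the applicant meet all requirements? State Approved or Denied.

Denied

Credit score 729 ≥ 680 (meets)
DTI: 5,480 ÷ 10,450 = 52.4%, exceeds the 50% cap
Employment 12 ≥ 6 months
Liquid reserves cover 19,220/1,335 = 14.4 months — ≥ 4 required
Fails on DTI.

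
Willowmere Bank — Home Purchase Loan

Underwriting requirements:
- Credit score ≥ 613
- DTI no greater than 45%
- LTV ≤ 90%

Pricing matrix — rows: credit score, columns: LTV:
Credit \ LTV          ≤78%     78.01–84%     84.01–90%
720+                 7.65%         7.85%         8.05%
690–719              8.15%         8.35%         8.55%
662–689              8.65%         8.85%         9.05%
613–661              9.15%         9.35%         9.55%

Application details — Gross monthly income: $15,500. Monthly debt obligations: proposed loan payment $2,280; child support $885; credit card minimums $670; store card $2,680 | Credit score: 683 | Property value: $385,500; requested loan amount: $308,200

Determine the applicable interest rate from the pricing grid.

Credit score 683 ≥ 613; Total monthly debts = (2,280 + 885 + 670 + 2,680) = 6,515. DTI = 6,515/15,500 = 42% ≤ 45%
Loan-to-value = 308,200/385,500 = 79.9% — pass (90% max)
Row: 683 falls in 662–689. Column: 79.9% falls in 78.01–84%. Rate = 8.85%.

8.85%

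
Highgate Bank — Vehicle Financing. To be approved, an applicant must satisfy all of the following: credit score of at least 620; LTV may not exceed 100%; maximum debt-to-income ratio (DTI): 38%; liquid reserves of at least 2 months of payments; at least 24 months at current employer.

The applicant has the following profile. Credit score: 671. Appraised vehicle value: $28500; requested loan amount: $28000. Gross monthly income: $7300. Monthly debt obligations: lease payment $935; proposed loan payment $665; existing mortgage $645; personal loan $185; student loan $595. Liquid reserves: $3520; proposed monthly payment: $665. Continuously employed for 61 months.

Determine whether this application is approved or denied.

Credit score 671 ≥ 620 (meets)
LTV = 28,000/28,500 = 98.2% ≤ 100%
Total monthly debts = (935 + 665 + 645 + 185 + 595) = 3,025. DTI: 3,025 ÷ 7,300 = 41.4%, exceeds the 38% cap
Reserves = 3,520/665 = 5.3 months ≥ 2
Employment 61 ≥ 24 months
Fails on DTI.

Denied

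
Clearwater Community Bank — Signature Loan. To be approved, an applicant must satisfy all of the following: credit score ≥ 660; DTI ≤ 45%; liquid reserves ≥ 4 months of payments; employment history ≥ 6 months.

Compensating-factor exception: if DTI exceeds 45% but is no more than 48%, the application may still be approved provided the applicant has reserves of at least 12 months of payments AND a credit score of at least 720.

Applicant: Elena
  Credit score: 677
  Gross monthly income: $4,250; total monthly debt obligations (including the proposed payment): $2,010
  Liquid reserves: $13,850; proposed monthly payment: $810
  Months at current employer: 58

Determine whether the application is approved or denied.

Credit score 677 ≥ 660 (meets base)
DTI: 2,010 ÷ 4,250 = 47.3%, over the 45% base limit.
Reserves: 13,850 ÷ 810 = 17.1 months (meets 4-month minimum)
Employment 58 ≥ 6 months
47.3% falls in the override range (45%–48%), so the compensating-factor test applies.
Reserves 17.1 ≥ 12 months; credit score 677 < 720.
Compensating-factor requirement not fully met.

Denied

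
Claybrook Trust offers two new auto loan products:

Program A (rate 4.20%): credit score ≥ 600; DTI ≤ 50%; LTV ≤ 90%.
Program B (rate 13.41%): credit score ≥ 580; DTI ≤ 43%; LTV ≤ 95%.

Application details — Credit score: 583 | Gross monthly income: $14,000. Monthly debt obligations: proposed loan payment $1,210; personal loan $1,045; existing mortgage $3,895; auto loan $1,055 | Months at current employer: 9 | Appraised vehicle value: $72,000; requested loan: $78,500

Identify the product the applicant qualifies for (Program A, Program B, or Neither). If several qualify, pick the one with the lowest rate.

Total debts = (1,210 + 1,045 + 3,895 + 1,055) = 7,205; DTI = 7,205/14,000 = 51.5%.
LTV = 78,500/72,000 = 109%.
Program A: score 583 < 600; DTI 51.5% > 50%; LTV 109% > 90% → does not qualify.
Program B: score 583 ≥ 580; DTI 51.5% > 43%; LTV 109% > 95% → does not qualify.

Neither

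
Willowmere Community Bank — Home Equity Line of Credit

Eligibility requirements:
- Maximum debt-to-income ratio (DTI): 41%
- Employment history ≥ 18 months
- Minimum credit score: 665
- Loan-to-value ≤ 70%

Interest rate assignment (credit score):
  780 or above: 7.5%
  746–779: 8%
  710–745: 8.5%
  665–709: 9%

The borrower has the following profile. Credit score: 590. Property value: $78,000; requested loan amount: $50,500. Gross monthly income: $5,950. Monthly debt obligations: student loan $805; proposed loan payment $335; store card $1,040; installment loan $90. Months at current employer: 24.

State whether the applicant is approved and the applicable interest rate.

Credit score 590 < 665 (below minimum)
Loan-to-value = 50,500/78,000 = 64.7% — pass (70% max)
Employment 24 ≥ 18 months
Total monthly debts = (805 + 335 + 1,040 + 90) = 2,270. DTI = 2,270/5,950 = 38.2% ≤ 41%
Not all requirements met → denied.

Denied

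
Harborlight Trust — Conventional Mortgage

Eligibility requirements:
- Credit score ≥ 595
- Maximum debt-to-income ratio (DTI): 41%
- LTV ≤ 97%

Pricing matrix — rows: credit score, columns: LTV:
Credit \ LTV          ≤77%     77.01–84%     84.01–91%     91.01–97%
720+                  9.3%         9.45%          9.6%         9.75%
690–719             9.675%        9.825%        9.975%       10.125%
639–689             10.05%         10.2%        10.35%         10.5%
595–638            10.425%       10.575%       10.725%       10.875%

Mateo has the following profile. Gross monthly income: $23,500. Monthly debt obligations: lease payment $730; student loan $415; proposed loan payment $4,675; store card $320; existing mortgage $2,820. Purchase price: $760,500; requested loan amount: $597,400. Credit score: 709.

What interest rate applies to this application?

9.825%

Credit score 709 ≥ 595; Total monthly debts = (730 + 415 + 4,675 + 320 + 2,820) = 8,960. Debt-to-income = 8,960/23,500 = 38.1% — meets 41% limit
LTV = 597,400/760,500 = 78.6% ≤ 97%
Credit 709 → row 690–719; LTV 78.6% → column 77.01–84%. Grid cell → 9.825%.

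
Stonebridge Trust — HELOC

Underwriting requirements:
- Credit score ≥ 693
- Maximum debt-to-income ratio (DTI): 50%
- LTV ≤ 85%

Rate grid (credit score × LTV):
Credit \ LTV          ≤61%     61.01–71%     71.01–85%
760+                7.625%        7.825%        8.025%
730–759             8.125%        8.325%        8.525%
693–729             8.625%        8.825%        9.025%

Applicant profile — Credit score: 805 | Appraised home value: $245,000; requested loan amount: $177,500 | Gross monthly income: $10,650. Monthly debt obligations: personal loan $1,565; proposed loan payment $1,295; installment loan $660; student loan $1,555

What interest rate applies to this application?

Credit score 805 ≥ 693; Total monthly debts = (1,565 + 1,295 + 660 + 1,555) = 5,075. DTI = 5,075/10,650 = 47.7% ≤ 50%
Loan-to-value = 177,500/245,000 = 72.4% — pass (85% max)
Credit 805 → row 760+; LTV 72.4% → column 71.01–85%. Grid cell → 8.025%.

8.025%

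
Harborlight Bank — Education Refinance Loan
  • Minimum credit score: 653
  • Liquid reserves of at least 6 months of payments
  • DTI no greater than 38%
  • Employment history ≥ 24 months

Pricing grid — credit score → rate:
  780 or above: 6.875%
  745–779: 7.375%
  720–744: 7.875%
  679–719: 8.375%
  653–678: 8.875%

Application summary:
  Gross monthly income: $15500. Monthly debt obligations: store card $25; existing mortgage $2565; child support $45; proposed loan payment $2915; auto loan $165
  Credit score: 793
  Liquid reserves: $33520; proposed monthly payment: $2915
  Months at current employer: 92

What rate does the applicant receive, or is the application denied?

Approved at 6.875%

Credit score 793 ≥ 653 (meets minimum)
Employment 92 ≥ 24 months
Liquid reserves cover 33,520/2,915 = 11.5 months — ≥ 6 required
Total monthly debts = (25 + 2,565 + 45 + 2,915 + 165) = 5,715. DTI: 5,715 ÷ 15,500 = 36.9%, within the 38% cap
All requirements met. Score 793 falls in the 780 or above tier → 6.875%.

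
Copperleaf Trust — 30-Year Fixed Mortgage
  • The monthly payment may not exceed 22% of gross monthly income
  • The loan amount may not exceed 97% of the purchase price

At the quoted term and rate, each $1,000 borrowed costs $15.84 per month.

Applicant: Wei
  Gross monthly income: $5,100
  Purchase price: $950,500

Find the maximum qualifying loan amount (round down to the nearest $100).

Payment cap: 22% × $5,100 = $1,122/month.
At $15.84 per $1,000, that supports 1,122/15.84 × 1,000 ≈ $70,833 → $70,800.
LTV cap: 97% × $950,500 = $921,985 → $921,900.
Binding constraint: payment-to-income.

$70,800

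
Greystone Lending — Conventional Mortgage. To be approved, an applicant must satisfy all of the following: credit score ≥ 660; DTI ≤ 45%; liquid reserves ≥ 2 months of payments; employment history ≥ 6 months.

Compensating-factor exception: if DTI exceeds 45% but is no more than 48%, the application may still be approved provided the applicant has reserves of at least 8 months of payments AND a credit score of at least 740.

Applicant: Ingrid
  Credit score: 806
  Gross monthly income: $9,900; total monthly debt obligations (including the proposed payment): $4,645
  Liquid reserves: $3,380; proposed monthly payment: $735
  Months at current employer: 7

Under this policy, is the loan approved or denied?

Denied

Credit score 806 ≥ 660 (meets base)
DTI = 4,645/9,900 = 46.9% > 45% — standard DTI limit exceeded.
Reserves: 3,380 ÷ 735 = 4.6 months (meets 2-month minimum)
Employment 7 ≥ 6 months
46.9% falls in the override range (45%–48%), so the compensating-factor test applies.
Override check — reserves: 4.6 mo (short of 8); score: 806 (ok).
Override conditions not both satisfied; exception does not apply.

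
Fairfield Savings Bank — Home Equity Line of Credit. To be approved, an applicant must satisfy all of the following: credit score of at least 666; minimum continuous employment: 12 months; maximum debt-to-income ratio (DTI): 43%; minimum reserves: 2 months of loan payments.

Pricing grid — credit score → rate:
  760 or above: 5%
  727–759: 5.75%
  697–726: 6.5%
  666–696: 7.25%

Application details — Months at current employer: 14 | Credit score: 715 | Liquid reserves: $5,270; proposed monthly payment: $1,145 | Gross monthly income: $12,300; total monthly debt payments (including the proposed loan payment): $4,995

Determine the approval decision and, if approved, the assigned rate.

Approved at 6.5%

Credit score 715 ≥ 666 (meets minimum)
DTI: 4,995 ÷ 12,300 = 40.6%, within the 43% cap
Liquid reserves cover 5,270/1,145 = 4.6 months — ≥ 2 required
Employment 14 ≥ 12 months
All requirements met. Score 715 falls in the 697–726 tier → 6.5%.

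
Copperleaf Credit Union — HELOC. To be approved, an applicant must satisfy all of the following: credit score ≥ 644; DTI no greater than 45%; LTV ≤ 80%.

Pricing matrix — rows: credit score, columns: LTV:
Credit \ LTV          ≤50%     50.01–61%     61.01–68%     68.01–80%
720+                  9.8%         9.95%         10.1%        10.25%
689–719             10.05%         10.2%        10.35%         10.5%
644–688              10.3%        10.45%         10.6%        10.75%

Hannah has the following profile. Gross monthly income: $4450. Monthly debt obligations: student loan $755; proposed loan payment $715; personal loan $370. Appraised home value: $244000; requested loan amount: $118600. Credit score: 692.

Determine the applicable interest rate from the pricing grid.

Credit score 692 ≥ 644; Total monthly debts = (755 + 715 + 370) = 1,840. Debt-to-income = 1,840/4,450 = 41.3% — meets 45% limit
LTV: 118,600 ÷ 244,000 = 48.6%, within 80% cap
Row: 692 falls in 689–719. Column: 48.6% falls in ≤50%. Rate = 10.05%.

10.05%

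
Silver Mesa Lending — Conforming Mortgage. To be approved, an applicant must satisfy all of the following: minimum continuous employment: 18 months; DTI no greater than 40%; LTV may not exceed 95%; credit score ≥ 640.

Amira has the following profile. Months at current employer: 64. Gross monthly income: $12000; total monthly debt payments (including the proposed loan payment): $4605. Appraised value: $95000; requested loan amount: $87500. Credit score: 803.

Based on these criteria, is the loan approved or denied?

Approved

Employment 64 ≥ 18 months
DTI = 4,605/12,000 = 38.4% ≤ 40%
Loan-to-value = 87,500/95,000 = 92.1% — pass (95% max)
Credit score 803 ≥ 640 (meets)
All criteria satisfied.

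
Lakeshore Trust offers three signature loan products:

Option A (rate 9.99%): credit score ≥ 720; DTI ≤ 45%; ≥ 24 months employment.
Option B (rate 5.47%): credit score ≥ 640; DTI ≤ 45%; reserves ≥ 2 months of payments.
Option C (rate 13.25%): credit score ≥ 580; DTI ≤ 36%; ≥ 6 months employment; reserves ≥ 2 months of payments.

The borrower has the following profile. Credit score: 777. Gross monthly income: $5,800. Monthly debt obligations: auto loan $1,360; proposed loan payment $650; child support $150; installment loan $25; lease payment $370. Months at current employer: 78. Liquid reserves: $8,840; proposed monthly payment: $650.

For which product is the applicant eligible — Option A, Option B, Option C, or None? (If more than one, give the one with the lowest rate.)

Total debts = (1,360 + 650 + 150 + 25 + 370) = 2,555; DTI = 2,555/5,800 = 44.1%.
Reserves = 8,840/650 = 13.6 months.
Option A: score 777 ≥ 720; DTI 44.1% ≤ 45%; employment 78 ≥ 24 mo → qualifies.
Option B: score 777 ≥ 640; DTI 44.1% ≤ 45%; reserves 13.6 ≥ 2 mo → qualifies.
Option C: score 777 ≥ 580; DTI 44.1% > 36%; employment 78 ≥ 6 mo; reserves 13.6 ≥ 2 mo → does not qualify.
Qualifying: Option A, Option B. Lowest rate is 5.47% → Option B.

Option B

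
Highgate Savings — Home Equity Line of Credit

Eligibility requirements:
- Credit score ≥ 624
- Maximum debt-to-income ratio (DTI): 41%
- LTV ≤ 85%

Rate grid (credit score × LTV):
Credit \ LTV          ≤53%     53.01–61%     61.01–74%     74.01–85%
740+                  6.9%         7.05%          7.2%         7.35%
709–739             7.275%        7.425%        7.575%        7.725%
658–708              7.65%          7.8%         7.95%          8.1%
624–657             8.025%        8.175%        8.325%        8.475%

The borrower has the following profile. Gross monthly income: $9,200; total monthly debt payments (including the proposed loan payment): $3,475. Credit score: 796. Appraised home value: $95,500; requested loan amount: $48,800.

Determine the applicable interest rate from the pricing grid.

6.9%

Credit score 796 ≥ 624; DTI = 3,475/9,200 = 37.8% ≤ 41%
LTV = 48,800/95,500 = 51.1% ≤ 85%
Score 796 is in the 740+ band; LTV 51.1% is in the ≤53% band → 6.9%.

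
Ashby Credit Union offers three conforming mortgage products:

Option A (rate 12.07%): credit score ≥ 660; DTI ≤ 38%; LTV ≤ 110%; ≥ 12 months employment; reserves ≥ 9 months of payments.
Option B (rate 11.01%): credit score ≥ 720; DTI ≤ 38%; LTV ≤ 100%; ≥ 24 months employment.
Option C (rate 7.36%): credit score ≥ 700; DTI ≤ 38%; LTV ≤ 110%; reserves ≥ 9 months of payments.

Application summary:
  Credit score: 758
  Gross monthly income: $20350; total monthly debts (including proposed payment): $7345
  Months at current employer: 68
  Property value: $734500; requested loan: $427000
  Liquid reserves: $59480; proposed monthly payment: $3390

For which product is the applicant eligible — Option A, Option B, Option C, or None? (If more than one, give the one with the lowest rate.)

Option C

DTI = 7,345/20,350 = 36.1%.
LTV = 427,000/734,500 = 58.1%.
Reserves = 59,480/3,390 = 17.5 months.
Option A: score 758 ≥ 660; DTI 36.1% ≤ 38%; LTV 58.1% ≤ 110%; employment 68 ≥ 12 mo; reserves 17.5 ≥ 9 mo → qualifies.
Option B: score 758 ≥ 720; DTI 36.1% ≤ 38%; LTV 58.1% ≤ 100%; employment 68 ≥ 24 mo → qualifies.
Option C: score 758 ≥ 700; DTI 36.1% ≤ 38%; LTV 58.1% ≤ 110%; reserves 17.5 ≥ 9 mo → qualifies.
Qualifying: Option A, Option B, Option C. Lowest rate is 7.36% → Option C.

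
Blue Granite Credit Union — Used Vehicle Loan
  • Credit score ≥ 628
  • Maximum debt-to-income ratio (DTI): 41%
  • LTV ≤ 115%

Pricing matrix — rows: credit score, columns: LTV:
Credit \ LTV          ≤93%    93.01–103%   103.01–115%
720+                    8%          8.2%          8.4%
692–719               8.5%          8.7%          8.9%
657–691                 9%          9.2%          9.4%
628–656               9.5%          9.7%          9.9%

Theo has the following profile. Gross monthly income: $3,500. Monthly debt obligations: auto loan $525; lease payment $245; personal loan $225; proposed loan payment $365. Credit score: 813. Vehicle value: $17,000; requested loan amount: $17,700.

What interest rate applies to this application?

Credit score 813 ≥ 628; Total monthly debts = (525 + 245 + 225 + 365) = 1,360. Debt-to-income = 1,360/3,500 = 38.9% — meets 41% limit
Loan-to-value = 17,700/17,000 = 104.1% — pass (115% max)
Credit 813 → row 720+; LTV 104.1% → column 103.01–115%. Grid cell → 8.4%.

8.4%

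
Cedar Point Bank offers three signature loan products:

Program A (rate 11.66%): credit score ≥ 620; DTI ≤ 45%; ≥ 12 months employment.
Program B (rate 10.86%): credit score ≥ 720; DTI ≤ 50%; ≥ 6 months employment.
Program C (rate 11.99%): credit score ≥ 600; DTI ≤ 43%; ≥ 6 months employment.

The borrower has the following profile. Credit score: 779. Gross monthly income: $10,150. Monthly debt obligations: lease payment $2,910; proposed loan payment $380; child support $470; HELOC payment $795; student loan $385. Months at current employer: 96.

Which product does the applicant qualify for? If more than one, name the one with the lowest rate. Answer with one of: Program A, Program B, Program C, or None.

Program B

Total debts = (2,910 + 380 + 470 + 795 + 385) = 4,940; DTI = 4,940/10,150 = 48.7%.
Program A: score 779 ≥ 620; DTI 48.7% > 45%; employment 96 ≥ 12 mo → does not qualify.
Program B: score 779 ≥ 720; DTI 48.7% ≤ 50%; employment 96 ≥ 6 mo → qualifies.
Program C: score 779 ≥ 600; DTI 48.7% > 43%; employment 96 ≥ 6 mo → does not qualify.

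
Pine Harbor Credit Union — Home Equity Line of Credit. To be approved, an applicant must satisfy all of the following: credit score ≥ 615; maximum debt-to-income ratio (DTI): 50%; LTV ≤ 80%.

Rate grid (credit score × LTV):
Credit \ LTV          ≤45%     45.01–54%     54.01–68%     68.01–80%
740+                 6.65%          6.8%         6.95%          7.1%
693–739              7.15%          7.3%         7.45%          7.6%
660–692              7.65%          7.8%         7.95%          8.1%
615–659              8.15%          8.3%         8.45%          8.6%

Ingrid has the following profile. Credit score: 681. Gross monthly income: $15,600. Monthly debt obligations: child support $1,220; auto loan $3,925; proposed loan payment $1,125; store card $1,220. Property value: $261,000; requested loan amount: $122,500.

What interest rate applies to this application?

7.8%

Credit score 681 ≥ 615; Total monthly debts = (1,220 + 3,925 + 1,125 + 1,220) = 7,490. Debt-to-income = 7,490/15,600 = 48% — meets 50% limit
LTV = 122,500/261,000 = 46.9% ≤ 80%
Credit 681 → row 660–692; LTV 46.9% → column 45.01–54%. Grid cell → 7.8%.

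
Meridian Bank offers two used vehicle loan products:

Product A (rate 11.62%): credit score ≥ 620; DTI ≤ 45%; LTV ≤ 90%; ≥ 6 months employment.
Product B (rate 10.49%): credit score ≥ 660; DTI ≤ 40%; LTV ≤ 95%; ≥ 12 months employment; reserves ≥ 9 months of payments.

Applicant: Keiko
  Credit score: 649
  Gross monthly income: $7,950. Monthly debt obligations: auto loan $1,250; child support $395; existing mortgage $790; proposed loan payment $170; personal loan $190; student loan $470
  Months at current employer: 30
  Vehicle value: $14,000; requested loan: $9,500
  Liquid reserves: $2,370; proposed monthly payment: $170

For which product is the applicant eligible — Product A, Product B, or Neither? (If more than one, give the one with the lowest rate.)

Product A

Total debts = (1,250 + 395 + 790 + 170 + 190 + 470) = 3,265; DTI = 3,265/7,950 = 41.1%.
LTV = 9,500/14,000 = 67.9%.
Reserves = 2,370/170 = 13.9 months.
Product A: score 649 ≥ 620; DTI 41.1% ≤ 45%; LTV 67.9% ≤ 90%; employment 30 ≥ 6 mo → qualifies.
Product B: score 649 < 660; DTI 41.1% > 40%; LTV 67.9% ≤ 95%; employment 30 ≥ 12 mo; reserves 13.9 ≥ 9 mo → does not qualify.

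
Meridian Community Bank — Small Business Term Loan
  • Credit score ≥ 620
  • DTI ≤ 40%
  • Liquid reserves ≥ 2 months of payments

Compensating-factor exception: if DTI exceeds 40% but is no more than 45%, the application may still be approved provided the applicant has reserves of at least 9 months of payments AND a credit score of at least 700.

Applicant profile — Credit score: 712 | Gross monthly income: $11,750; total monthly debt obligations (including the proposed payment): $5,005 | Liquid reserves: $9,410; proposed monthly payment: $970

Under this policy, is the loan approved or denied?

Credit score 712 ≥ 620 (meets base)
DTI: 5,005 ÷ 11,750 = 42.6%, over the 40% base limit.
Reserves: 9,410 ÷ 970 = 9.7 months (meets 2-month minimum)
DTI 42.6% is within the 40%–45% exception band; checking compensating factors.
Reserves 9.7 ≥ 9 months; credit score 712 ≥ 700.
Both compensating conditions met → exception applies.

Approved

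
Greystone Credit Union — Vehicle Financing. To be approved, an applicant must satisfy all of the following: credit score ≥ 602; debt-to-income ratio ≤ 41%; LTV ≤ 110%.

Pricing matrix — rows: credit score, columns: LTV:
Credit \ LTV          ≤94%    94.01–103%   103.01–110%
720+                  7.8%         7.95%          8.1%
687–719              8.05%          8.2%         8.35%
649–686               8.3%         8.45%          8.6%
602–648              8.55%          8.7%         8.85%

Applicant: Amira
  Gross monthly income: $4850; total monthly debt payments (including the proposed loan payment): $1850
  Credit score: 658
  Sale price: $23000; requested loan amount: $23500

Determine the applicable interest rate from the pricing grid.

8.45%

Credit score 658 ≥ 602; DTI: 1,850 ÷ 4,850 = 38.1%, within the 41% cap
LTV = 23,500/23,000 = 102.2% ≤ 110%
Score 658 is in the 649–686 band; LTV 102.2% is in the 94.01–103% band → 8.45%.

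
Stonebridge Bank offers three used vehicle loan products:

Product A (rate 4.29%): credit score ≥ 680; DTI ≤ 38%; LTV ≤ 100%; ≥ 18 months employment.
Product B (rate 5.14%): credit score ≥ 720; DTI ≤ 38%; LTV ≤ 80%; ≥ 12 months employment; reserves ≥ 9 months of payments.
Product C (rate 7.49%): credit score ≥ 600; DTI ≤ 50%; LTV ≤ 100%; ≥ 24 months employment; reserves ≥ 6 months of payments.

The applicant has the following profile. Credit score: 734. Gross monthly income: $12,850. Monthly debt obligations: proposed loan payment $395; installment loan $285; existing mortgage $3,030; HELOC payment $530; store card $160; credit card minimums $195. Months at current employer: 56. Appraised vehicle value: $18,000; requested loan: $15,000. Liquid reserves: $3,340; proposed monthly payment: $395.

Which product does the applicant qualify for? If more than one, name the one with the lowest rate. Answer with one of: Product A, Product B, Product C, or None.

Total debts = (395 + 285 + 3,030 + 530 + 160 + 195) = 4,595; DTI = 4,595/12,850 = 35.8%.
LTV = 15,000/18,000 = 83.3%.
Reserves = 3,340/395 = 8.5 months.
Product A: score 734 ≥ 680; DTI 35.8% ≤ 38%; LTV 83.3% ≤ 100%; employment 56 ≥ 18 mo → qualifies.
Product B: score 734 ≥ 720; DTI 35.8% ≤ 38%; LTV 83.3% > 80%; employment 56 ≥ 12 mo; reserves 8.5 < 9 mo → does not qualify.
Product C: score 734 ≥ 600; DTI 35.8% ≤ 50%; LTV 83.3% ≤ 100%; employment 56 ≥ 24 mo; reserves 8.5 ≥ 6 mo → qualifies.
Qualifying: Product A, Product C. Lowest rate is 4.29% → Product A.

Product A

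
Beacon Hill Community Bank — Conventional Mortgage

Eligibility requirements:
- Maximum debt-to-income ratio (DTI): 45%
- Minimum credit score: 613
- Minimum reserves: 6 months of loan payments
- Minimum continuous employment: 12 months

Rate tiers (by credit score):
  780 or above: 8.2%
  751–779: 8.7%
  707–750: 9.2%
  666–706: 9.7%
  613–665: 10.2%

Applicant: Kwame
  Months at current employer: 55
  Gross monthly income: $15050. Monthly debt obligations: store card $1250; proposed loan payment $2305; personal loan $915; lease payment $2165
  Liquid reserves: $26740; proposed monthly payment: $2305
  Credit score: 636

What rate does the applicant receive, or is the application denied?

Credit score 636 ≥ 613 (meets minimum)
Employment 55 ≥ 12 months
Reserves = 26,740/2,305 = 11.6 months ≥ 6
Total monthly debts = (1,250 + 2,305 + 915 + 2,165) = 6,635. DTI = 6,635/15,050 = 44.1% ≤ 45%
All requirements met. Score 636 falls in the 613–665 tier → 10.2%.

Approved at 10.2%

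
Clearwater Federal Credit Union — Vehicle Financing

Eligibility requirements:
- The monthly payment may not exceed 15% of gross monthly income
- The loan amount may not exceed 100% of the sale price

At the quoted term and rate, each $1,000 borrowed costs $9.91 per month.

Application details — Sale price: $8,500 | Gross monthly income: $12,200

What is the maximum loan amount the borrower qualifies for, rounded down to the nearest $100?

$8,500

Payment cap: 15% × $12,200 = $1,830/month.
At $9.91 per $1,000, that supports 1,830/9.91 × 1,000 ≈ $184,661 → $184,600.
LTV cap: 100% × $8,500 = $8,500 → $8,500.
Binding constraint: loan-to-value.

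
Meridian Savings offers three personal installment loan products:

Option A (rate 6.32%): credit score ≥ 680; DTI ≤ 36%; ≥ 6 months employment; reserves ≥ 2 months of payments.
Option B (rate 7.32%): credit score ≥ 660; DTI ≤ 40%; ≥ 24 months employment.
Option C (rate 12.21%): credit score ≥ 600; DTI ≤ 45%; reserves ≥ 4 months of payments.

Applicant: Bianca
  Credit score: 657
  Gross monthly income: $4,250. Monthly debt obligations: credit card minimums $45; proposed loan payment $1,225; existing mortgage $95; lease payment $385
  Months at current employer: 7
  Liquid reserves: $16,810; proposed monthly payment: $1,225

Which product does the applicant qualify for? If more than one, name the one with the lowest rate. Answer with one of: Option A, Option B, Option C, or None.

Total debts = (45 + 1,225 + 95 + 385) = 1,750; DTI = 1,750/4,250 = 41.2%.
Reserves = 16,810/1,225 = 13.7 months.
Option A: score 657 < 680; DTI 41.2% > 36%; employment 7 ≥ 6 mo; reserves 13.7 ≥ 2 mo → does not qualify.
Option B: score 657 < 660; DTI 41.2% > 40%; employment 7 < 24 mo → does not qualify.
Option C: score 657 ≥ 600; DTI 41.2% ≤ 45%; reserves 13.7 ≥ 4 mo → qualifies.

Option C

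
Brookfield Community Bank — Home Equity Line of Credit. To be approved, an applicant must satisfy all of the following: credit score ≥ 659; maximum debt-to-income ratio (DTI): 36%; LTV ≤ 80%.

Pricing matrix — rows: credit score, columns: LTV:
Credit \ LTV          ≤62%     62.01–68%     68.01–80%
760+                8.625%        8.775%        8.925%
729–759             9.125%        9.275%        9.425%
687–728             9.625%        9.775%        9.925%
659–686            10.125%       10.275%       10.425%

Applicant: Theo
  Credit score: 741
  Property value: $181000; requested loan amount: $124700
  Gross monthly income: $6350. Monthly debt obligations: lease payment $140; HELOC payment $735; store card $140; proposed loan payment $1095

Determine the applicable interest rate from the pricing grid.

9.425%

Credit score 741 ≥ 659; Total monthly debts = (140 + 735 + 140 + 1,095) = 2,110. Debt-to-income = 2,110/6,350 = 33.2% — meets 36% limit
Loan-to-value = 124,700/181,000 = 68.9% — pass (80% max)
Score 741 is in the 729–759 band; LTV 68.9% is in the 68.01–80% band → 9.425%.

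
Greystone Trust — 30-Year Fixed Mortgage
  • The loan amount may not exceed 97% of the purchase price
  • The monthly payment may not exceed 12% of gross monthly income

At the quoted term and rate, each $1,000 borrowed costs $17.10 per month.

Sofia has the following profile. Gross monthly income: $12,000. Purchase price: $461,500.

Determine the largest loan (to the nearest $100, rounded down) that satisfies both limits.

Payment cap: 12% × $12,000 = $1,440/month.
At $17.10 per $1,000, that supports 1,440/17.10 × 1,000 ≈ $84,210 → $84,200.
LTV cap: 97% × $461,500 = $447,655 → $447,600.
Binding constraint: payment-to-income.

$84,200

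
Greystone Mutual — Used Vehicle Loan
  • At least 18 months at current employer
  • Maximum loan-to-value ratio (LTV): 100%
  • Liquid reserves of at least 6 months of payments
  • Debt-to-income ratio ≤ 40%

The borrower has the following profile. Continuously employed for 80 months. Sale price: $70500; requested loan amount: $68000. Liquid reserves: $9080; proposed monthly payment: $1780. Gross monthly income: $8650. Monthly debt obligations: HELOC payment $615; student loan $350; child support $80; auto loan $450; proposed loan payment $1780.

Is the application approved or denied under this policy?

Employment 80 ≥ 18 months
Loan-to-value = 68,000/70,500 = 96.5% — pass (100% max)
Reserves = 9,080/1,780 = 5.1 months < 6
Total monthly debts = (615 + 350 + 80 + 450 + 1,780) = 3,275. DTI: 3,275 ÷ 8,650 = 37.9%, within the 40% cap
Fails on reserves.

Denied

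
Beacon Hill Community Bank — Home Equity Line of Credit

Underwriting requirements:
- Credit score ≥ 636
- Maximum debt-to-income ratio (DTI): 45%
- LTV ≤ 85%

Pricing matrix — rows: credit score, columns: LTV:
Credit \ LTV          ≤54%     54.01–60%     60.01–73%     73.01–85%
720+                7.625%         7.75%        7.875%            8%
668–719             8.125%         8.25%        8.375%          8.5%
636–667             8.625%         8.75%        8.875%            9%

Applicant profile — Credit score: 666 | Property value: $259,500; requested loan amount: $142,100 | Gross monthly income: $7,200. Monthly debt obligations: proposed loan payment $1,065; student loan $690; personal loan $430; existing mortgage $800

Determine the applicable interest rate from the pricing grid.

Credit score 666 ≥ 636; Total monthly debts = (1,065 + 690 + 430 + 800) = 2,985. Debt-to-income = 2,985/7,200 = 41.5% — meets 45% limit
LTV = 142,100/259,500 = 54.8% ≤ 85%
Credit 666 → row 636–667; LTV 54.8% → column 54.01–60%. Grid cell → 8.75%.

8.75%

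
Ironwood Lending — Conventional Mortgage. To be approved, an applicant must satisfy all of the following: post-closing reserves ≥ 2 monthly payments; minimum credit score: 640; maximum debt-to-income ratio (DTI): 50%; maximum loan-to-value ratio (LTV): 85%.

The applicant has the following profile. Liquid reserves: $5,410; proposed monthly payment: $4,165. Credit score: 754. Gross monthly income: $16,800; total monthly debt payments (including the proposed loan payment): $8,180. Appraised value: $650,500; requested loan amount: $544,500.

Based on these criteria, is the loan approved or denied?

Reserves: 5,410 ÷ 4,165 = 1.3 months (below 2-month minimum)
Credit score 754 ≥ 640 (meets)
DTI: 8,180 ÷ 16,800 = 48.7%, within the 50% cap
LTV = 544,500/650,500 = 83.7% ≤ 85%
Fails on reserves.

Denied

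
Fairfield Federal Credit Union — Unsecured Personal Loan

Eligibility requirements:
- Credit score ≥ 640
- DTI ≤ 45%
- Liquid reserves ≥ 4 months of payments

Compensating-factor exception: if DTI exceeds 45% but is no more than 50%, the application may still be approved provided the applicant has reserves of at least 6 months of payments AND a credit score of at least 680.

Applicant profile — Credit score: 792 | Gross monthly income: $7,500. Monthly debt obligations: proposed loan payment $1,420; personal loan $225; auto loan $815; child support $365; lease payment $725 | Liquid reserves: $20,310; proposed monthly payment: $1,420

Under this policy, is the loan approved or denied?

Approved

Credit score 792 ≥ 640 (meets base)
Total debts = (1,420 + 225 + 815 + 365 + 725) = 3,550. DTI: 3,550 ÷ 7,500 = 47.3%, over the 45% base limit.
Reserves = 20,310/1,420 = 14.3 months ≥ 4
47.3% falls in the override range (45%–50%), so the compensating-factor test applies.
Reserves 14.3 ≥ 6 months; credit score 792 ≥ 680.
Both override conditions satisfied; DTI exception granted.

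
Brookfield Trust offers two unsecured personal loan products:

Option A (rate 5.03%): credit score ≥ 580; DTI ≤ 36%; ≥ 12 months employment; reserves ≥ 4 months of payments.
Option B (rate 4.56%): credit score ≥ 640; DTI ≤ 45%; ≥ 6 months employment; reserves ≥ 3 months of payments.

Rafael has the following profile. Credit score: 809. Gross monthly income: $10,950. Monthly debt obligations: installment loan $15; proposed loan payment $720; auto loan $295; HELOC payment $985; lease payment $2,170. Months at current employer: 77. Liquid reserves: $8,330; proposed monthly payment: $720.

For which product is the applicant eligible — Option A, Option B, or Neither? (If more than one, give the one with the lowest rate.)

Option B

Total debts = (15 + 720 + 295 + 985 + 2,170) = 4,185; DTI = 4,185/10,950 = 38.2%.
Reserves = 8,330/720 = 11.6 months.
Option A: score 809 ≥ 580; DTI 38.2% > 36%; employment 77 ≥ 12 mo; reserves 11.6 ≥ 4 mo → does not qualify.
Option B: score 809 ≥ 640; DTI 38.2% ≤ 45%; employment 77 ≥ 6 mo; reserves 11.6 ≥ 3 mo → qualifies.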